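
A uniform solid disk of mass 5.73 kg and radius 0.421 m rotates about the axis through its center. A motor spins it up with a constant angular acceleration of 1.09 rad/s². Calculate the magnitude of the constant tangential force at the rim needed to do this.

F ≈ 1.31 N

I = ½MR² = (1/2)(5.73)(0.421)² = 0.5078 kg·m².
The required torque is τ = Iα = (0.5078)(1.090) = 0.5535 N·m.
A tangential force at the rim gives τ = FR, so F = τ/R = 0.5535/0.421 = 1.315 N.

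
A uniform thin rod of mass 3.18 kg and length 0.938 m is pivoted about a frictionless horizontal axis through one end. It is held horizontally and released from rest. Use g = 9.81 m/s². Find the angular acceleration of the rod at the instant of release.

About the pivot, I = (1/3)ML² = (1/3)(3.18)(0.938)² = 0.9326 kg·m².
The weight acts at the center, a distance L/2 = 0.4690 m from the pivot; τ = Mg(L/2) = 14.63 N·m.
α = τ/I = 14.63/0.9326 = 15.69 rad/s².
(Equivalently α = (3g/(2L)) = 15.69 rad/s².)

α ≈ 15.7 rad/s²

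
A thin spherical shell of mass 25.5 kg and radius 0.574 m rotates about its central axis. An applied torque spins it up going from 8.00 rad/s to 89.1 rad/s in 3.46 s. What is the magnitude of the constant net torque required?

I = (2/3)MR² = (2/3)(25.5)(0.574)² = 5.601 kg·m².
α = Δω/Δt = (89.1 − 8.00)/3.46 = 23.44 rad/s².
τ = Iα = (5.601)(23.44) = 131.3 N·m.

τ ≈ 131 N·m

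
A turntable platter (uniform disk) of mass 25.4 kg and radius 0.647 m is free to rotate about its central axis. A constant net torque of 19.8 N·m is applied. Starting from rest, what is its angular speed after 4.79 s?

I = ½MR² = (1/2)(25.4)(0.647)² = 5.316 kg·m².
α = τ/I = 19.8/5.316 = 3.724 rad/s².
ω = ω₀ + αt = 0 + (3.724)(4.79) = 17.84 rad/s.

ω ≈ 17.8 rad/s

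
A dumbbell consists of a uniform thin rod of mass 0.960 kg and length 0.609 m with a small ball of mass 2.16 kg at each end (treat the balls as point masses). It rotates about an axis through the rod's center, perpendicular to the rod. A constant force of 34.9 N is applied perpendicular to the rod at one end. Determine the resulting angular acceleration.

α ≈ 24.7 rad/s²

I_rod = (1/12)ML² = (1/12)(0.960)(0.609)² = 0.02967 kg·m².
I_balls = 2·m·(L/2)² = 2(2.16)(0.3045)² = 0.4006 kg·m².
Total I = 0.4302 kg·m².
τ = F·(L/2) = (34.9)(0.304) = 10.63 N·m.
α = τ/I = 10.63/0.4302 = 24.70 rad/s².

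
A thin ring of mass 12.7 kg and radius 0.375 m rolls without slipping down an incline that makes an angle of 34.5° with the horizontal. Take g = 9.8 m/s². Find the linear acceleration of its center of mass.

a ≈ 2.78 m/s²

Translation along the incline: Mg sinθ − f = Ma.
Rotation about the center: fR = Iα with I = MR². No-slip gives a = αR, so f = (I/R²)a = M a.
Substituting: Mg sinθ = (1 + 1.000)Ma, so a = g sinθ/(1 + 1.000) = (9.8) sin 34.5° / 2.000 = 2.775 m/s².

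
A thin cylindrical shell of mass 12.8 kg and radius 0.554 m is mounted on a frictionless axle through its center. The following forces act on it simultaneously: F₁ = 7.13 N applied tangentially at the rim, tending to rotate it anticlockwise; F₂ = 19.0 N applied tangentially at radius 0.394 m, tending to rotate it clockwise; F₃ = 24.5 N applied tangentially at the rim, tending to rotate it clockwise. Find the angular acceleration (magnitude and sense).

α ≈ 4.36 rad/s², clockwise

I = MR² = (12.8)(0.554)² = 3.929 kg·m².
Taking anticlockwise as positive: τ₁ = +(7.13)(0.554) = +3.950 N·m; τ₂ = −(19.0)(0.394) = −7.486 N·m; τ₃ = −(24.5)(0.554) = −13.57 N·m.
Net torque τ = -17.11 N·m.
α = τ/I = -17.11/3.929 = -4.355 rad/s².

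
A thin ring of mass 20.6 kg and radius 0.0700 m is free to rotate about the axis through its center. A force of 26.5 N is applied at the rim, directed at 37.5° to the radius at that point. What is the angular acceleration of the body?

α ≈ 11.2 rad/s²

I = MR² = (20.6)(0.0700)² = 0.1009 kg·m².
Only the tangential component produces torque: τ = F R sinθ = (26.5)(0.0700) sin 37.5° = 1.129 N·m.
From τ = Iα: α = 1.129/0.1009 = 11.19 rad/s².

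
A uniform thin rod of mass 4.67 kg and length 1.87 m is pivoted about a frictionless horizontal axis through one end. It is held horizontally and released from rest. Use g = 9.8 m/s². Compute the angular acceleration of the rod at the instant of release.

About the pivot, I = (1/3)ML² = (1/3)(4.67)(1.87)² = 5.444 kg·m².
The weight acts at the center, a distance L/2 = 0.9350 m from the pivot; τ = Mg(L/2) = 42.79 N·m.
α = τ/I = 42.79/5.444 = 7.861 rad/s².
(Equivalently α = (3g/(2L)) = 7.861 rad/s².)

α ≈ 7.86 rad/s²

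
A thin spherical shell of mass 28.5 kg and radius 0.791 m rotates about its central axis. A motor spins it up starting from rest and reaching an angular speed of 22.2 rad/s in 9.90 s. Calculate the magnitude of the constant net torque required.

τ ≈ 26.7 N·m

I = (2/3)MR² = (2/3)(28.5)(0.791)² = 11.89 kg·m².
α = Δω/Δt = (22.2 − 0)/9.90 = 2.242 rad/s².
τ = Iα = (11.89)(2.242) = 26.66 N·m.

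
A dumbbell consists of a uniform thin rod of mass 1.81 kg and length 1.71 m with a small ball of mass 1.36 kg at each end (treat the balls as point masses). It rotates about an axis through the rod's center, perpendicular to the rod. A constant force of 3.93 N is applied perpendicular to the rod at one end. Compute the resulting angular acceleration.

α ≈ 1.38 rad/s²

I_rod = (1/12)ML² = (1/12)(1.81)(1.71)² = 0.4411 kg·m².
I_balls = 2·m·(L/2)² = 2(1.36)(0.8550)² = 1.988 kg·m².
Total I = 2.429 kg·m².
τ = F·(L/2) = (3.93)(0.855) = 3.360 N·m.
α = τ/I = 3.360/2.429 = 1.383 rad/s².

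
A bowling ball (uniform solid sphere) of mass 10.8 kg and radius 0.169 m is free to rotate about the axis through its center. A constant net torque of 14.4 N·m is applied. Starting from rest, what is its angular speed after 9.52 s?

ω ≈ 1110 rad/s

I = (2/5)MR² = (2/5)(10.8)(0.169)² = 0.1234 kg·m².
α = τ/I = 14.4/0.1234 = 116.7 rad/s².
ω = ω₀ + αt = 0 + (116.7)(9.52) = 1111 rad/s.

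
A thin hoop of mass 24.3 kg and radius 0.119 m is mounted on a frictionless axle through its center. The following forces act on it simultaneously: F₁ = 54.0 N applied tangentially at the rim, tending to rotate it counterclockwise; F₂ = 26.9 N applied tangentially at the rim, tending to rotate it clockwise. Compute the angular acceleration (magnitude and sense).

α ≈ 9.37 rad/s², counterclockwise

I = MR² = (24.3)(0.119)² = 0.3441 kg·m².
Taking counterclockwise as positive: τ₁ = +(54.0)(0.119) = +6.426 N·m; τ₂ = −(26.9)(0.119) = −3.201 N·m.
Net torque τ = 3.225 N·m.
α = τ/I = 3.225/0.3441 = 9.372 rad/s².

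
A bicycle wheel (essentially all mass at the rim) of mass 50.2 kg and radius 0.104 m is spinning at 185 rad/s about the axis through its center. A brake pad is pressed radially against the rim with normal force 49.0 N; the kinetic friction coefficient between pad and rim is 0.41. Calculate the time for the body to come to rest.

I = MR² = (50.2)(0.104)² = 0.5430 kg·m².
Friction force f = μN = (0.41)(49.0) = 20.09 N at the rim; torque magnitude τ = fR = 2.089 N·m, opposing ω.
|α| = τ/I = 2.089/0.5430 = 3.848 rad/s² (deceleration).
0 = ω₀ − |α|t ⇒ t = ω₀/|α| = 185/3.848 = 48.08 s.

t ≈ 48.1 s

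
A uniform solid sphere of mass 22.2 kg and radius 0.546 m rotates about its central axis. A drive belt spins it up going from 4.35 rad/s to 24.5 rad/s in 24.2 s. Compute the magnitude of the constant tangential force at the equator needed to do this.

F ≈ 4.04 N

I = (2/5)MR² = (2/5)(22.2)(0.546)² = 2.647 kg·m².
α = Δω/Δt = (24.5 − 4.35)/24.2 = 0.8326 rad/s².
The required torque is τ = Iα = (2.647)(0.8326) = 2.204 N·m.
A tangential force at the equator gives τ = FR, so F = τ/R = 2.204/0.546 = 4.037 N.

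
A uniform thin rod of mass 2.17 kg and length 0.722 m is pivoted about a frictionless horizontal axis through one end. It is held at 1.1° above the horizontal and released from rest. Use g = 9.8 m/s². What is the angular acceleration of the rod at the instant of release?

α ≈ 20.4 rad/s²

About the pivot, I = (1/3)ML² = (1/3)(2.17)(0.722)² = 0.3771 kg·m².
The weight acts at the center, a distance L/2 = 0.3610 m from the pivot; τ = Mg(L/2) cos 1.1° = 7.676 N·m.
α = τ/I = 7.676/0.3771 = 20.36 rad/s².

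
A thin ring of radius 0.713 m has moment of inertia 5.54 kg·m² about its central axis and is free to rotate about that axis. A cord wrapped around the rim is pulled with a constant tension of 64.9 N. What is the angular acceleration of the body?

α ≈ 8.35 rad/s²

τ = F R = (64.9)(0.713) = 46.27 N·m.
From τ = Iα: α = 46.27/5.540 = 8.353 rad/s².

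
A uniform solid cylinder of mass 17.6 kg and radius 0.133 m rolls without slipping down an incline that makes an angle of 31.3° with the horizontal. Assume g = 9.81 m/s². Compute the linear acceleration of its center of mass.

Translation along the incline: Mg sinθ − f = Ma.
Rotation about the center: fR = Iα with I = ½MR². No-slip gives a = αR, so f = (I/R²)a = (1/2)M a.
Substituting: Mg sinθ = (1 + 0.5000)Ma, so a = g sinθ/(1 + 0.5000) = (9.81) sin 31.3° / 1.500 = 3.398 m/s².

a ≈ 3.40 m/s²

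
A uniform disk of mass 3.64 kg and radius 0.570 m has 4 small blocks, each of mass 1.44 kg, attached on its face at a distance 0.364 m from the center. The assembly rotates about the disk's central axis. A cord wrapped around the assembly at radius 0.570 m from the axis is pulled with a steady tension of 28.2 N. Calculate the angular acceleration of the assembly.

α ≈ 11.9 rad/s²

I_disk = ½MR² = ½(3.64)(0.570)² = 0.5913 kg·m².
I_blocks = 4·m·r² = 4(1.44)(0.364)² = 0.7632 kg·m².
Total I = 1.354 kg·m².
τ = F r = (28.2)(0.570) = 16.07 N·m.
α = τ/I = 16.07/1.354 = 11.87 rad/s².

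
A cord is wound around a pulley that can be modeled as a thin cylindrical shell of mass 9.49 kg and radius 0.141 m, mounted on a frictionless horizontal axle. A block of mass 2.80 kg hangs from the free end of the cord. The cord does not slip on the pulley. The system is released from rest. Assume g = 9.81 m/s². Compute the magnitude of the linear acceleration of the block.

I = MR² = (9.49)(0.141)² = 0.1887 kg·m².
Block: mg − T = ma. Pulley: TR = Iα. No-slip: a = αR, so T = (I/R²)a = 9.490·a.
Then mg = (m + 9.490)a, so a = (2.80)(9.81)/(2.80 + 9.490) = 2.235 m/s².

a ≈ 2.23 m/s²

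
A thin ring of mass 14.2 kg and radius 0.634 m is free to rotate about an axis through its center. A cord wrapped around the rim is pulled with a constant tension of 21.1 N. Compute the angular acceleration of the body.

α ≈ 2.34 rad/s²

I = MR² = (14.2)(0.634)² = 5.708 kg·m².
τ = F R = (21.1)(0.634) = 13.38 N·m.
From τ = Iα: α = 13.38/5.708 = 2.344 rad/s².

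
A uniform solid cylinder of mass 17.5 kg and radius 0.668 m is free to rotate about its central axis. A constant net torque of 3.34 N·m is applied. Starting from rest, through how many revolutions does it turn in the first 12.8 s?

≈ 11.2 revolutions

I = ½MR² = (1/2)(17.5)(0.668)² = 3.904 kg·m².
α = τ/I = 3.34/3.904 = 0.8554 rad/s².
θ = ½αt² = ½(0.8554)(12.8)² = 70.08 rad.
Revolutions = θ/(2π) = 11.15.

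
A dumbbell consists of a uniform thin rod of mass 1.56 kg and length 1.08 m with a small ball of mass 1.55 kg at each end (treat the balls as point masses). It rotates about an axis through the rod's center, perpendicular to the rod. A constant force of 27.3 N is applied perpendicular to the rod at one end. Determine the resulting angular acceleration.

I_rod = (1/12)ML² = (1/12)(1.56)(1.08)² = 0.1516 kg·m².
I_balls = 2·m·(L/2)² = 2(1.55)(0.5400)² = 0.9040 kg·m².
Total I = 1.056 kg·m².
τ = F·(L/2) = (27.3)(0.540) = 14.74 N·m.
α = τ/I = 14.74/1.056 = 13.97 rad/s².

α ≈ 14.0 rad/s²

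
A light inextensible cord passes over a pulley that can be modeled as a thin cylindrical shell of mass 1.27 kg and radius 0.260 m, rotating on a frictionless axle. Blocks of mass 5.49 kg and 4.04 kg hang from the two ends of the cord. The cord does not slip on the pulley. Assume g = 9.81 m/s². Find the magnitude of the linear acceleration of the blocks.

a ≈ 1.32 m/s²

I = MR² = (1.27)(0.260)² = 0.08585 kg·m².
Heavier block: m₁g − T₁ = m₁a. Lighter block: T₂ − m₂g = m₂a.
Pulley: (T₁ − T₂)R = Iα = I(a/R), so T₁ − T₂ = (I/R²)a = 1·M_p a = 1.270·a.
Adding the three: (m₁ − m₂)g = (m₁ + m₂ + 1.270)a, so a = (5.49 − 4.04)(9.81)/(5.49 + 4.04 + 1.270) = 1.317 m/s².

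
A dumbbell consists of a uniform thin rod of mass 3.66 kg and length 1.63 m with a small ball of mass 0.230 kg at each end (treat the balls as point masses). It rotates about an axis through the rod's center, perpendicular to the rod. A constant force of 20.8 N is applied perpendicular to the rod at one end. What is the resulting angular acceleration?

α ≈ 15.2 rad/s²

I_rod = (1/12)ML² = (1/12)(3.66)(1.63)² = 0.8104 kg·m².
I_balls = 2·m·(L/2)² = 2(0.230)(0.8150)² = 0.3055 kg·m².
Total I = 1.116 kg·m².
τ = F·(L/2) = (20.8)(0.815) = 16.95 N·m.
α = τ/I = 16.95/1.116 = 15.19 rad/s².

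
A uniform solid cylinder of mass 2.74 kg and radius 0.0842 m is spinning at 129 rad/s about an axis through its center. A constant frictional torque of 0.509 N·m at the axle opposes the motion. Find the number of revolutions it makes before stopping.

I = ½MR² = (1/2)(2.74)(0.0842)² = 0.009713 kg·m².
The net torque has magnitude 0.509 N·m, opposing ω.
|α| = τ/I = 0.5090/0.009713 = 52.41 rad/s² (deceleration).
ω² = ω₀² − 2|α|θ with ω = 0 ⇒ θ = ω₀²/(2|α|) = 158.8 rad = 25.27 rev.

≈ 25.3 revolutions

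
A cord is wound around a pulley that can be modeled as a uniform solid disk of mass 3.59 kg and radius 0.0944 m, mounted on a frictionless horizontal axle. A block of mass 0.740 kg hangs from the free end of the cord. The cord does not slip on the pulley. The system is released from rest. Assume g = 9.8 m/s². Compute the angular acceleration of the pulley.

I = ½MR² = (1/2)(3.59)(0.0944)² = 0.01600 kg·m².
Block: mg − T = ma. Pulley: TR = Iα. No-slip: a = αR, so T = (I/R²)a = 1.795·a.
Then mg = (m + 1.795)a, so a = (0.740)(9.8)/(0.740 + 1.795) = 2.861 m/s².
α = a/R = 2.861/0.0944 = 30.30 rad/s².

α ≈ 30.3 rad/s²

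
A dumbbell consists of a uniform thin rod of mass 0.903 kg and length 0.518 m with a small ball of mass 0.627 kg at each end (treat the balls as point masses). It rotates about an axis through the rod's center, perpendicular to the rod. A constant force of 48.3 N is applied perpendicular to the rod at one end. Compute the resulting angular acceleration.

α ≈ 120 rad/s²

I_rod = (1/12)ML² = (1/12)(0.903)(0.518)² = 0.02019 kg·m².
I_balls = 2·m·(L/2)² = 2(0.627)(0.2590)² = 0.08412 kg·m².
Total I = 0.1043 kg·m².
τ = F·(L/2) = (48.3)(0.259) = 12.51 N·m.
α = τ/I = 12.51/0.1043 = 119.9 rad/s².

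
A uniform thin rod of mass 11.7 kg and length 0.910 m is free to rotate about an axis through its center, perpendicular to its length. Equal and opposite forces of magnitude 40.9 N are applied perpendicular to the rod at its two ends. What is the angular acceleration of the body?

I = (1/12)ML² = (1/12)(11.7)(0.910)² = 0.8074 kg·m².
The couple gives τ = F·(L/2) + F·(L/2) = F L = (40.9)(0.910) = 37.22 N·m.
From τ = Iα: α = 37.22/0.8074 = 46.10 rad/s².

α ≈ 46.1 rad/s²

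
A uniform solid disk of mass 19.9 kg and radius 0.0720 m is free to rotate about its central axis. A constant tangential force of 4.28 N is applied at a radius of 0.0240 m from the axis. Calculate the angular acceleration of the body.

I = ½MR² = (1/2)(19.9)(0.0720)² = 0.05158 kg·m².
τ = F·r = (4.28)(0.0240) = 0.1027 N·m.
Newton's second law for rotation, τ = Iα, gives α = τ/I = 0.1027/0.05158 = 1.991 rad/s².

α ≈ 1.99 rad/s²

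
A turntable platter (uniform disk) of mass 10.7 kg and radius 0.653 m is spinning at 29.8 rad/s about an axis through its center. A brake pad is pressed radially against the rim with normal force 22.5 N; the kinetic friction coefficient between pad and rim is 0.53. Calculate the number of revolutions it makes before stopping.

I = ½MR² = (1/2)(10.7)(0.653)² = 2.281 kg·m².
Friction force f = μN = (0.53)(22.5) = 11.93 N at the rim; torque magnitude τ = fR = 7.787 N·m, opposing ω.
|α| = τ/I = 7.787/2.281 = 3.413 rad/s² (deceleration).
ω² = ω₀² − 2|α|θ with ω = 0 ⇒ θ = ω₀²/(2|α|) = 130.1 rad = 20.70 rev.

≈ 20.7 revolutions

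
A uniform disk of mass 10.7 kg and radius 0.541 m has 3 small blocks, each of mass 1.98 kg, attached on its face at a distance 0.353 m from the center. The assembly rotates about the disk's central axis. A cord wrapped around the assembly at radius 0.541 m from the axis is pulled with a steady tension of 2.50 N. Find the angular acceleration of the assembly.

α ≈ 0.587 rad/s²

I_disk = ½MR² = ½(10.7)(0.541)² = 1.566 kg·m².
I_blocks = 3·m·r² = 3(1.98)(0.353)² = 0.7402 kg·m².
Total I = 2.306 kg·m².
τ = F r = (2.50)(0.541) = 1.353 N·m.
α = τ/I = 1.353/2.306 = 0.5865 rad/s².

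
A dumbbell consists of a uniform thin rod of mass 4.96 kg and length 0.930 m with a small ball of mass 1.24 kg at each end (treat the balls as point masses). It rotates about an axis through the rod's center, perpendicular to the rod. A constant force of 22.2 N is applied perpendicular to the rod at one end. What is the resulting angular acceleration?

α ≈ 11.6 rad/s²

I_rod = (1/12)ML² = (1/12)(4.96)(0.930)² = 0.3575 kg·m².
I_balls = 2·m·(L/2)² = 2(1.24)(0.4650)² = 0.5362 kg·m².
Total I = 0.8937 kg·m².
τ = F·(L/2) = (22.2)(0.465) = 10.32 N·m.
α = τ/I = 10.32/0.8937 = 11.55 rad/s².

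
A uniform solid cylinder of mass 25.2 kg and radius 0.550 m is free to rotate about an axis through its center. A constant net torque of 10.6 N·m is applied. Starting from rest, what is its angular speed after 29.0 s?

ω ≈ 80.7 rad/s

I = ½MR² = (1/2)(25.2)(0.550)² = 3.812 kg·m².
α = τ/I = 10.6/3.812 = 2.781 rad/s².
ω = ω₀ + αt = 0 + (2.781)(29.0) = 80.65 rad/s.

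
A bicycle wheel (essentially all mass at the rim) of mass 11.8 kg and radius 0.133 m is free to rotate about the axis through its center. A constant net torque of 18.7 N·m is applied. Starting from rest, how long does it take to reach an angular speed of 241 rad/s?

t ≈ 2.69 s

I = MR² = (11.8)(0.133)² = 0.2087 kg·m².
α = τ/I = 18.7/0.2087 = 89.59 rad/s².
ω = αt ⇒ t = ω/α = 241/89.59 = 2.690 s.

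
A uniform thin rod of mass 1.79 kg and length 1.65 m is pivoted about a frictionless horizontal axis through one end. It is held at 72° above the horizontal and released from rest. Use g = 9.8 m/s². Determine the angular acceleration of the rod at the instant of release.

α ≈ 2.75 rad/s²

About the pivot, I = (1/3)ML² = (1/3)(1.79)(1.65)² = 1.624 kg·m².
The weight acts at the center, a distance L/2 = 0.8250 m from the pivot; τ = Mg(L/2) cos 72° = 4.472 N·m.
α = τ/I = 4.472/1.624 = 2.753 rad/s².
(Equivalently α = (3g/(2L)) cos 72° = 2.753 rad/s².)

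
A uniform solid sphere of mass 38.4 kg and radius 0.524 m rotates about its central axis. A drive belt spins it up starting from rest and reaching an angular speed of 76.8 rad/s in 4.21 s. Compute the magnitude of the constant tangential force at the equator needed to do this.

F ≈ 147 N

I = (2/5)MR² = (2/5)(38.4)(0.524)² = 4.217 kg·m².
α = Δω/Δt = (76.8 − 0)/4.21 = 18.24 rad/s².
The required torque is τ = Iα = (4.217)(18.24) = 76.94 N·m.
A tangential force at the equator gives τ = FR, so F = τ/R = 76.94/0.524 = 146.8 N.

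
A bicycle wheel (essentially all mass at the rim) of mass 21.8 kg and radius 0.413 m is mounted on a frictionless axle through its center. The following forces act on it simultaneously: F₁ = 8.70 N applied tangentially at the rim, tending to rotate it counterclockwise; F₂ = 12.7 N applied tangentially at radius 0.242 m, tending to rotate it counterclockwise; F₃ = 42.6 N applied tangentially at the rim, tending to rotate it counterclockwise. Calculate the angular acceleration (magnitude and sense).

α ≈ 6.52 rad/s², counterclockwise

I = MR² = (21.8)(0.413)² = 3.718 kg·m².
Taking counterclockwise as positive: τ₁ = +(8.70)(0.413) = +3.593 N·m; τ₂ = +(12.7)(0.242) = +3.073 N·m; τ₃ = +(42.6)(0.413) = +17.59 N·m.
Net torque τ = 24.26 N·m.
α = τ/I = 24.26/3.718 = 6.524 rad/s².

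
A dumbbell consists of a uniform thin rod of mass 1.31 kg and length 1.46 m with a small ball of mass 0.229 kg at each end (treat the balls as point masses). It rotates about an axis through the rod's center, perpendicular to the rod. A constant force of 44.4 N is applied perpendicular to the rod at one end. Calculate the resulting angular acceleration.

I_rod = (1/12)ML² = (1/12)(1.31)(1.46)² = 0.2327 kg·m².
I_balls = 2·m·(L/2)² = 2(0.229)(0.7300)² = 0.2441 kg·m².
Total I = 0.4768 kg·m².
τ = F·(L/2) = (44.4)(0.730) = 32.41 N·m.
α = τ/I = 32.41/0.4768 = 67.98 rad/s².

α ≈ 68.0 rad/s²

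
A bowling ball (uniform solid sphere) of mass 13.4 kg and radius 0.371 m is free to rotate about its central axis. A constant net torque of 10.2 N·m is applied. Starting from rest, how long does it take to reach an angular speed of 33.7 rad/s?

t ≈ 2.44 s

I = (2/5)MR² = (2/5)(13.4)(0.371)² = 0.7378 kg·m².
α = τ/I = 10.2/0.7378 = 13.83 rad/s².
ω = αt ⇒ t = ω/α = 33.7/13.83 = 2.437 s.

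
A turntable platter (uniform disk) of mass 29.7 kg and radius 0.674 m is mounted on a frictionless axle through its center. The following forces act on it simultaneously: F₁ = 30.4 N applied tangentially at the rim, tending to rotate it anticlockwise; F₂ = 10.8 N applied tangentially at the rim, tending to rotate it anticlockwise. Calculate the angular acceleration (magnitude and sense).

I = ½MR² = (1/2)(29.7)(0.674)² = 6.746 kg·m².
Taking anticlockwise as positive: τ₁ = +(30.4)(0.674) = +20.49 N·m; τ₂ = +(10.8)(0.674) = +7.279 N·m.
Net torque τ = 27.77 N·m.
α = τ/I = 27.77/6.746 = 4.116 rad/s².

α ≈ 4.12 rad/s², anticlockwise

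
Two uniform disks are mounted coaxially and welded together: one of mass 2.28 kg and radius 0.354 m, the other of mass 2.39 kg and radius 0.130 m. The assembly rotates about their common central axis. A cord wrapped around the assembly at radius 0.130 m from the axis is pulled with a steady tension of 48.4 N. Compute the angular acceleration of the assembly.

α ≈ 38.6 rad/s²

I = ½M₁R₁² + ½M₂R₂² = ½(2.28)(0.354)² + ½(2.39)(0.130)² = 0.1631 kg·m².
τ = F r = (48.4)(0.130) = 6.292 N·m.
α = τ/I = 6.292/0.1631 = 38.59 rad/s².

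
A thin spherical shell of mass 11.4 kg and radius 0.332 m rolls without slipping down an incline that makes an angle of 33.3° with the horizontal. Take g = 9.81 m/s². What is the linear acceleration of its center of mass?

Translation along the incline: Mg sinθ − f = Ma.
Rotation about the center: fR = Iα with I = (2/3)MR². No-slip gives a = αR, so f = (I/R²)a = (2/3)M a.
Substituting: Mg sinθ = (1 + 0.6667)Ma, so a = g sinθ/(1 + 0.6667) = (9.81) sin 33.3° / 1.667 = 3.232 m/s².

a ≈ 3.23 m/s²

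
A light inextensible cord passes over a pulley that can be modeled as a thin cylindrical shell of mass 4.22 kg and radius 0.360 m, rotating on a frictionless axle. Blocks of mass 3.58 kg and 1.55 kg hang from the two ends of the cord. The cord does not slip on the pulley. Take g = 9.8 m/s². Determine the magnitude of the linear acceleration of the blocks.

a ≈ 2.13 m/s²

I = MR² = (4.22)(0.360)² = 0.5469 kg·m².
Heavier block: m₁g − T₁ = m₁a. Lighter block: T₂ − m₂g = m₂a.
Pulley: (T₁ − T₂)R = Iα = I(a/R), so T₁ − T₂ = (I/R²)a = 1·M_p a = 4.220·a.
Adding the three: (m₁ − m₂)g = (m₁ + m₂ + 4.220)a, so a = (3.58 − 1.55)(9.8)/(3.58 + 1.55 + 4.220) = 2.128 m/s².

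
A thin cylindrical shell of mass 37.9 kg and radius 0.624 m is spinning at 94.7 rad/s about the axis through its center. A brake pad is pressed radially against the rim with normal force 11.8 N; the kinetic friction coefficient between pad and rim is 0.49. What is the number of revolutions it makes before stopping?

I = MR² = (37.9)(0.624)² = 14.76 kg·m².
Friction force f = μN = (0.49)(11.8) = 5.782 N at the rim; torque magnitude τ = fR = 3.608 N·m, opposing ω.
|α| = τ/I = 3.608/14.76 = 0.2445 rad/s² (deceleration).
ω² = ω₀² − 2|α|θ with ω = 0 ⇒ θ = ω₀²/(2|α|) = 18340 rad = 2919 rev.

≈ 2920 revolutions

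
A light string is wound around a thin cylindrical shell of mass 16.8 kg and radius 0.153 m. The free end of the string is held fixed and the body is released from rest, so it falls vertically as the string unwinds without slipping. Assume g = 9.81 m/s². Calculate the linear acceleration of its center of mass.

Translation: Mg − T = Ma. Rotation about the center: TR = Iα with I = MR².
With a = αR: T = (I/R²)a = M a, so Mg = (1 + 1.000)Ma.
a = g/(1 + 1.000) = 9.81/2.000 = 4.905 m/s².

a ≈ 4.91 m/s²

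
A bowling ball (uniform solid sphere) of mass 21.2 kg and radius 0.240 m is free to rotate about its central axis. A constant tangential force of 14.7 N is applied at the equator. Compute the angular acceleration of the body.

α ≈ 7.22 rad/s²

I = (2/5)MR² = (2/5)(21.2)(0.240)² = 0.4884 kg·m².
τ = F R = (14.7)(0.240) = 3.528 N·m.
From τ = Iα: α = 3.528/0.4884 = 7.223 rad/s².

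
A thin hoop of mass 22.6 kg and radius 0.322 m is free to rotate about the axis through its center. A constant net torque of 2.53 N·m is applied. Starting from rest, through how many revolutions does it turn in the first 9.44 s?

≈ 7.66 revolutions

I = MR² = (22.6)(0.322)² = 2.343 kg·m².
α = τ/I = 2.53/2.343 = 1.080 rad/s².
θ = ½αt² = ½(1.080)(9.44)² = 48.11 rad.
Revolutions = θ/(2π) = 7.657.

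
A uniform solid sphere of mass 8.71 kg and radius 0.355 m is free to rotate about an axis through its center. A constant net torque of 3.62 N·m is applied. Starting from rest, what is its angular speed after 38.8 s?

I = (2/5)MR² = (2/5)(8.71)(0.355)² = 0.4391 kg·m².
α = τ/I = 3.62/0.4391 = 8.245 rad/s².
ω = ω₀ + αt = 0 + (8.245)(38.8) = 319.9 rad/s.

ω ≈ 320 rad/s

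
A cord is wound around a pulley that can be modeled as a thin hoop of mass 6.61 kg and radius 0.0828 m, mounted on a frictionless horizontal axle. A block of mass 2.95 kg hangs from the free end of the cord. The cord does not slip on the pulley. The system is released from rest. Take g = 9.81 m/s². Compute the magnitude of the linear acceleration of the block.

a ≈ 3.03 m/s²

I = MR² = (6.61)(0.0828)² = 0.04532 kg·m².
Block: mg − T = ma. Pulley: TR = Iα. No-slip: a = αR, so T = (I/R²)a = 6.610·a.
Then mg = (m + 6.610)a, so a = (2.95)(9.81)/(2.95 + 6.610) = 3.027 m/s².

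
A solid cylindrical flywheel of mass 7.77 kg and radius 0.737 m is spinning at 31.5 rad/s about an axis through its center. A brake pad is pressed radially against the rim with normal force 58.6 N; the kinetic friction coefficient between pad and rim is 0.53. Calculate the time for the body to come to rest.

t ≈ 2.90 s

I = ½MR² = (1/2)(7.77)(0.737)² = 2.110 kg·m².
Friction force f = μN = (0.53)(58.6) = 31.06 N at the rim; torque magnitude τ = fR = 22.89 N·m, opposing ω.
|α| = τ/I = 22.89/2.110 = 10.85 rad/s² (deceleration).
0 = ω₀ − |α|t ⇒ t = ω₀/|α| = 31.5/10.85 = 2.904 s.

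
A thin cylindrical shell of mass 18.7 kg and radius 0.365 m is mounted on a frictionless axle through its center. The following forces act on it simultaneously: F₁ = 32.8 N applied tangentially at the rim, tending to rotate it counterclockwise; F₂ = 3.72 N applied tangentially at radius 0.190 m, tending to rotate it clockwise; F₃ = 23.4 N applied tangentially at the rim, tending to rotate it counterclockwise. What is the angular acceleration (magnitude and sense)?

α ≈ 7.95 rad/s², counterclockwise

I = MR² = (18.7)(0.365)² = 2.491 kg·m².
Taking counterclockwise as positive: τ₁ = +(32.8)(0.365) = +11.97 N·m; τ₂ = −(3.72)(0.190) = −0.7068 N·m; τ₃ = +(23.4)(0.365) = +8.541 N·m.
Net torque τ = 19.81 N·m.
α = τ/I = 19.81/2.491 = 7.950 rad/s².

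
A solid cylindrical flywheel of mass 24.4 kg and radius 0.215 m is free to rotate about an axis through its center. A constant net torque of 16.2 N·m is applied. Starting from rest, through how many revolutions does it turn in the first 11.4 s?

I = ½MR² = (1/2)(24.4)(0.215)² = 0.5639 kg·m².
α = τ/I = 16.2/0.5639 = 28.73 rad/s².
θ = ½αt² = ½(28.73)(11.4)² = 1867 rad.
Revolutions = θ/(2π) = 297.1.

≈ 297 revolutions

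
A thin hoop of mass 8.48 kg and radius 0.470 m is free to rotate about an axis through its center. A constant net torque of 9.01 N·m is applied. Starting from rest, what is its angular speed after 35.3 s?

ω ≈ 170 rad/s

I = MR² = (8.48)(0.470)² = 1.873 kg·m².
α = τ/I = 9.01/1.873 = 4.810 rad/s².
ω = ω₀ + αt = 0 + (4.810)(35.3) = 169.8 rad/s.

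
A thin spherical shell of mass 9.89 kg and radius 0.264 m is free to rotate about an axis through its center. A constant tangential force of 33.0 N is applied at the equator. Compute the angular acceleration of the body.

α ≈ 19.0 rad/s²

I = (2/3)MR² = (2/3)(9.89)(0.264)² = 0.4595 kg·m².
τ = F R = (33.0)(0.264) = 8.712 N·m.
From τ = Iα: α = 8.712/0.4595 = 18.96 rad/s².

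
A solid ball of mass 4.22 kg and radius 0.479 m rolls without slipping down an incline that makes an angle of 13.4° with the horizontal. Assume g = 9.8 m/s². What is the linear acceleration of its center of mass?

a ≈ 1.62 m/s²

Translation along the incline: Mg sinθ − f = Ma.
Rotation about the center: fR = Iα with I = (2/5)MR². No-slip gives a = αR, so f = (I/R²)a = (2/5)M a.
Substituting: Mg sinθ = (1 + 0.4000)Ma, so a = g sinθ/(1 + 0.4000) = (9.8) sin 13.4° / 1.400 = 1.622 m/s².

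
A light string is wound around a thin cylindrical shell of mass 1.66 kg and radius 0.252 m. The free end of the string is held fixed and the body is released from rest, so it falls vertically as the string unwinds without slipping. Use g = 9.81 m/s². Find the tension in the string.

Translation: Mg − T = Ma. Rotation about the center: TR = Iα with I = MR².
With a = αR: T = (I/R²)a = M a, so Mg = (1 + 1.000)Ma.
a = g/(1 + 1.000) = 9.81/2.000 = 4.905 m/s².
T = 1.000·M·a = (1.000)(1.66)(4.905) = 8.142 N.

T ≈ 8.14 N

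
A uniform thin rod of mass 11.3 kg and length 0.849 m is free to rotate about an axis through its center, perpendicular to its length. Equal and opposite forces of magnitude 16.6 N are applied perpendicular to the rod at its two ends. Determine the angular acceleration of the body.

I = (1/12)ML² = (1/12)(11.3)(0.849)² = 0.6788 kg·m².
The couple gives τ = F·(L/2) + F·(L/2) = F L = (16.6)(0.849) = 14.09 N·m.
Newton's second law for rotation, τ = Iα, gives α = τ/I = 14.09/0.6788 = 20.76 rad/s².

α ≈ 20.8 rad/s²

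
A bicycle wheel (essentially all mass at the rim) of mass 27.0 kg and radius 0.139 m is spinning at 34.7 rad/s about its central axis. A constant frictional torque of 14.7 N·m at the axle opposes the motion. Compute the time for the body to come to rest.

t ≈ 1.23 s

I = MR² = (27.0)(0.139)² = 0.5217 kg·m².
The net torque has magnitude 14.7 N·m, opposing ω.
|α| = τ/I = 14.70/0.5217 = 28.18 rad/s² (deceleration).
0 = ω₀ − |α|t ⇒ t = ω₀/|α| = 34.7/28.18 = 1.231 s.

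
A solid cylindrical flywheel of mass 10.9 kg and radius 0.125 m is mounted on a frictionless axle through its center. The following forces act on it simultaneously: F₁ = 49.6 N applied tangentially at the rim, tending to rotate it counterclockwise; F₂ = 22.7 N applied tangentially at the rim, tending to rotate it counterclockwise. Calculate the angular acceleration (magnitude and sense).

I = ½MR² = (1/2)(10.9)(0.125)² = 0.08516 kg·m².
Taking counterclockwise as positive: τ₁ = +(49.6)(0.125) = +6.200 N·m; τ₂ = +(22.7)(0.125) = +2.837 N·m.
Net torque τ = 9.037 N·m.
α = τ/I = 9.037/0.08516 = 106.1 rad/s².

α ≈ 106 rad/s², counterclockwise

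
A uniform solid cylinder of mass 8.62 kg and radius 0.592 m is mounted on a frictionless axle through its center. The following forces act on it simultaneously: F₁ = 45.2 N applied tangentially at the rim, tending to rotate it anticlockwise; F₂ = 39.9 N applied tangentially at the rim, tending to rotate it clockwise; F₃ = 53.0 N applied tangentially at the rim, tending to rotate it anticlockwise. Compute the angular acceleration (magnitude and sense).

α ≈ 22.8 rad/s², anticlockwise

I = ½MR² = (1/2)(8.62)(0.592)² = 1.510 kg·m².
Taking anticlockwise as positive: τ₁ = +(45.2)(0.592) = +26.76 N·m; τ₂ = −(39.9)(0.592) = −23.62 N·m; τ₃ = +(53.0)(0.592) = +31.38 N·m.
Net torque τ = 34.51 N·m.
α = τ/I = 34.51/1.510 = 22.85 rad/s².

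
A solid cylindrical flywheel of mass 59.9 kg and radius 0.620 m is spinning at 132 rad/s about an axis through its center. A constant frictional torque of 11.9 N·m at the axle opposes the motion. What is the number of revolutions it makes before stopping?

I = ½MR² = (1/2)(59.9)(0.620)² = 11.51 kg·m².
The net torque has magnitude 11.9 N·m, opposing ω.
|α| = τ/I = 11.90/11.51 = 1.034 rad/s² (deceleration).
ω² = ω₀² − 2|α|θ with ω = 0 ⇒ θ = ω₀²/(2|α|) = 8429 rad = 1341 rev.

≈ 1340 revolutions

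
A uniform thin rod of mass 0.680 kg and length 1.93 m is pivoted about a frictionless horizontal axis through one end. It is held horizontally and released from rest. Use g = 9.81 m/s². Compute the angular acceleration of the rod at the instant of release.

About the pivot, I = (1/3)ML² = (1/3)(0.680)(1.93)² = 0.8443 kg·m².
The weight acts at the center, a distance L/2 = 0.9650 m from the pivot; τ = Mg(L/2) = 6.437 N·m.
α = τ/I = 6.437/0.8443 = 7.624 rad/s².
(Equivalently α = (3g/(2L)) = 7.624 rad/s².)

α ≈ 7.62 rad/s²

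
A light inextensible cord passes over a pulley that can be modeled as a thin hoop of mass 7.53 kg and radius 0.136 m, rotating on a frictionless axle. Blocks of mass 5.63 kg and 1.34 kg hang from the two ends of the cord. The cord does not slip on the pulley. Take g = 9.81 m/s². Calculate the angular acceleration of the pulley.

I = MR² = (7.53)(0.136)² = 0.1393 kg·m².
Heavier block: m₁g − T₁ = m₁a. Lighter block: T₂ − m₂g = m₂a.
Pulley: (T₁ − T₂)R = Iα = I(a/R), so T₁ − T₂ = (I/R²)a = 1·M_p a = 7.530·a.
Adding the three: (m₁ − m₂)g = (m₁ + m₂ + 7.530)a, so a = (5.63 − 1.34)(9.81)/(5.63 + 1.34 + 7.530) = 2.902 m/s².
α = a/R = 2.902/0.136 = 21.34 rad/s².

α ≈ 21.3 rad/s²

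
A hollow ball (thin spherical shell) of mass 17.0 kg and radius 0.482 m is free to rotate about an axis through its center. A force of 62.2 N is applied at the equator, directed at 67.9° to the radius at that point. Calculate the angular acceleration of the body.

I = (2/3)MR² = (2/3)(17.0)(0.482)² = 2.633 kg·m².
Only the tangential component produces torque: τ = F R sinθ = (62.2)(0.482) sin 67.9° = 27.78 N·m.
From τ = Iα: α = 27.78/2.633 = 10.55 rad/s².

α ≈ 10.5 rad/s²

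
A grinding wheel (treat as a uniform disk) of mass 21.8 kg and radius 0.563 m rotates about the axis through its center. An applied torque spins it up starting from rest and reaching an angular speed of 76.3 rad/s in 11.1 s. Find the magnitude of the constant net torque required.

τ ≈ 23.7 N·m

I = ½MR² = (1/2)(21.8)(0.563)² = 3.455 kg·m².
α = Δω/Δt = (76.3 − 0)/11.1 = 6.874 rad/s².
τ = Iα = (3.455)(6.874) = 23.75 N·m.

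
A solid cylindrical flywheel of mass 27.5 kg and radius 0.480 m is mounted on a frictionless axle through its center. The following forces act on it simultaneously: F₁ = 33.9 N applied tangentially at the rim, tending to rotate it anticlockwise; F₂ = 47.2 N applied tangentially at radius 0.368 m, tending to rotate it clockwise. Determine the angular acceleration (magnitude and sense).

α ≈ 0.346 rad/s², clockwise

I = ½MR² = (1/2)(27.5)(0.480)² = 3.168 kg·m².
Taking anticlockwise as positive: τ₁ = +(33.9)(0.480) = +16.27 N·m; τ₂ = −(47.2)(0.368) = −17.37 N·m.
Net torque τ = -1.098 N·m.
α = τ/I = -1.098/3.168 = -0.3465 rad/s².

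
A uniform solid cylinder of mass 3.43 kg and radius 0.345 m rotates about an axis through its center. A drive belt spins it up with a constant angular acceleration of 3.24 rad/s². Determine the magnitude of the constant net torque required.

τ ≈ 0.661 N·m

I = ½MR² = (1/2)(3.43)(0.345)² = 0.2041 kg·m².
τ = Iα = (0.2041)(3.240) = 0.6614 N·m.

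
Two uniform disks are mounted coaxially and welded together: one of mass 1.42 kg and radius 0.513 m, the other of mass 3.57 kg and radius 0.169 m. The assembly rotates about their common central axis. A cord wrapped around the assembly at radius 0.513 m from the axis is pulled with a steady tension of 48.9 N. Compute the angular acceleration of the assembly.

α ≈ 105 rad/s²

I = ½M₁R₁² + ½M₂R₂² = ½(1.42)(0.513)² + ½(3.57)(0.169)² = 0.2378 kg·m².
τ = F r = (48.9)(0.513) = 25.09 N·m.
α = τ/I = 25.09/0.2378 = 105.5 rad/s².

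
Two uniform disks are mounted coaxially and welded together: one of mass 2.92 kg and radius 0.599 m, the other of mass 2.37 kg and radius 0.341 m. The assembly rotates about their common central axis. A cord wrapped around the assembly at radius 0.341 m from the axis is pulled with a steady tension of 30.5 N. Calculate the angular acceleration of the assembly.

α ≈ 15.7 rad/s²

I = ½M₁R₁² + ½M₂R₂² = ½(2.92)(0.599)² + ½(2.37)(0.341)² = 0.6616 kg·m².
τ = F r = (30.5)(0.341) = 10.40 N·m.
α = τ/I = 10.40/0.6616 = 15.72 rad/s².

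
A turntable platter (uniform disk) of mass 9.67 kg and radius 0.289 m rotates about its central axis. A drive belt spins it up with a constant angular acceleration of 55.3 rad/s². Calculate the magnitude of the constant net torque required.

τ ≈ 22.3 N·m

I = ½MR² = (1/2)(9.67)(0.289)² = 0.4038 kg·m².
τ = Iα = (0.4038)(55.30) = 22.33 N·m.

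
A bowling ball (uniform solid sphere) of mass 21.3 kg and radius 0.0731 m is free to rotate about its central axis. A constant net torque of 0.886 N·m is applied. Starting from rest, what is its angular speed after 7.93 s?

ω ≈ 154 rad/s

I = (2/5)MR² = (2/5)(21.3)(0.0731)² = 0.04553 kg·m².
α = τ/I = 0.886/0.04553 = 19.46 rad/s².
ω = ω₀ + αt = 0 + (19.46)(7.93) = 154.3 rad/s.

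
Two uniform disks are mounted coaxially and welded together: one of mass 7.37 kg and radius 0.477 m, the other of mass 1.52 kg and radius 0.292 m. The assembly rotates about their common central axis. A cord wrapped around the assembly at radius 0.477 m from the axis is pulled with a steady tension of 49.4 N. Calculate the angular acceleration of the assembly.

α ≈ 26.1 rad/s²

I = ½M₁R₁² + ½M₂R₂² = ½(7.37)(0.477)² + ½(1.52)(0.292)² = 0.9032 kg·m².
τ = F r = (49.4)(0.477) = 23.56 N·m.
α = τ/I = 23.56/0.9032 = 26.09 rad/s².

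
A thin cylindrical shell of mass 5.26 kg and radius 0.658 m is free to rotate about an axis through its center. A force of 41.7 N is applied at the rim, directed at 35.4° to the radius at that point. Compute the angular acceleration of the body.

I = MR² = (5.26)(0.658)² = 2.277 kg·m².
Only the tangential component produces torque: τ = F R sinθ = (41.7)(0.658) sin 35.4° = 15.89 N·m.
From τ = Iα: α = 15.89/2.277 = 6.979 rad/s².

α ≈ 6.98 rad/s²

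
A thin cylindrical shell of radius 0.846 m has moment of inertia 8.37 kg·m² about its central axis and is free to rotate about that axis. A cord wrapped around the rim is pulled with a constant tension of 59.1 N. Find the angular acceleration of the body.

α ≈ 5.97 rad/s²

τ = F R = (59.1)(0.846) = 50.00 N·m.
Newton's second law for rotation, τ = Iα, gives α = τ/I = 50.00/8.370 = 5.974 rad/s².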